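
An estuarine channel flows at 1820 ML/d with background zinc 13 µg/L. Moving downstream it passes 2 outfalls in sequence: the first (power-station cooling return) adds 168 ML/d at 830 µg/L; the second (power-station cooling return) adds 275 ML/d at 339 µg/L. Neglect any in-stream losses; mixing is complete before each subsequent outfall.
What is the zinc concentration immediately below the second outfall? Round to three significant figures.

Below outfall 1: Q → 1988 ML/d, C = (1820·13.00 + 168.0·830.0)/1988 = 82.04 µg/L.
Below outfall 2: Q → 2263 ML/d, C = (1988·82.04 + 275.0·339.0)/2263 = 113.3 µg/L.

113 µg/L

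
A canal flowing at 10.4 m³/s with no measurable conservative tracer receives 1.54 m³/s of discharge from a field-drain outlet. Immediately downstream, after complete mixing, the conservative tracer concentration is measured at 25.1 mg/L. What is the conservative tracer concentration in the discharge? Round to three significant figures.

Mass balance: 10.40·0 + 1.540·Cₑ = 11.94·25.10
→ Cₑ = (11.94·25.10 − 10.40·0) / 1.540 = 194.6 mg/L.

195 mg/L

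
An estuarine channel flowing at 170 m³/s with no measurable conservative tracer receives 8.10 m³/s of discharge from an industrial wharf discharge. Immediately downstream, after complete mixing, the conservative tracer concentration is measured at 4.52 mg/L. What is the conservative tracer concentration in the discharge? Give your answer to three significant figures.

Mass balance: 170.0·0 + 8.100·Cₑ = 178.1·4.520
→ Cₑ = (178.1·4.520 − 170.0·0) / 8.100 = 99.38 mg/L.

99.4 mg/L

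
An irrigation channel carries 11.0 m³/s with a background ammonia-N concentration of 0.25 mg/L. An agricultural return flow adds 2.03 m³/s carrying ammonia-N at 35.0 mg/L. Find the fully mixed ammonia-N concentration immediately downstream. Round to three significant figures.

5.66 mg/L

Conservation of mass: C = (11.00·0.2500 + 2.030·35.00) / 13.03 = 73.80/13.03 = 5.664 mg/L.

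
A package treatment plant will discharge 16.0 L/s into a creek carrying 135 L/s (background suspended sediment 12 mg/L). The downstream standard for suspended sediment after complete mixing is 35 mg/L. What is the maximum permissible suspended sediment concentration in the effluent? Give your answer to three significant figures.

At the limit, (Qr·Cr + Qe·Cₑ)/(Qr + Qe) = 35:
Cₑ = (151.0·35 − 135.0·12.00) / 16.00 = 229.1 mg/L.

229 mg/L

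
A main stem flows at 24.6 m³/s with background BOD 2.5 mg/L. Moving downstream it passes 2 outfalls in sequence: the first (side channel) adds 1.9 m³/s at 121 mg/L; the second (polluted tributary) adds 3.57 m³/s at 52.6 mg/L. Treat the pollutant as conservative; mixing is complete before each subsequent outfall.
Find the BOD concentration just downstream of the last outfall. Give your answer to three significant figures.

15.9 mg/L

Outfall 1: combined Q = 26.50 m³/s; C = (24.60·2.500 + 1.900·121.0)/26.50 = 11.00 mg/L.
Outfall 2: combined Q = 30.07 m³/s; C = (26.50·11.00 + 3.570·52.60)/30.07 = 15.94 mg/L.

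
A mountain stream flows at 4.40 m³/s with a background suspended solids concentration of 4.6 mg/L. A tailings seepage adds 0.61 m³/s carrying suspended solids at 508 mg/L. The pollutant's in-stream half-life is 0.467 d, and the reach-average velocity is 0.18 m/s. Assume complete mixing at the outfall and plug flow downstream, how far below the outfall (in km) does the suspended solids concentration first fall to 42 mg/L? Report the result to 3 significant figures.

4.72 km

Conservation of mass: C = (4.400·4.600 + 0.6100·508.0) / 5.010 = 330.1/5.010 = 65.89 mg/L.
Half-life 0.467 d → k = ln 2 / 0.467 = 1.484 d⁻¹.
Set 65.89·exp(−k·t) = 42 → t = ln(65.89/42)/k = 26220 s = 7.282 h.
Distance = v·t = 0.18·26220 = 4719 m = 4.719 km.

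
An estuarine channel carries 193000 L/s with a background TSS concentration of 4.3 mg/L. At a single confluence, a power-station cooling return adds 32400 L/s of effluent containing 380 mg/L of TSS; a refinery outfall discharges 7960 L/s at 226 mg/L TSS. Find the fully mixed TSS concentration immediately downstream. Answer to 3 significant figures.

64.0 mg/L

After mixing, C = (193000·4.300 + 32400·380.0 + 7960·226.0) / 233400 = 14940000/233400 = 64.02 mg/L.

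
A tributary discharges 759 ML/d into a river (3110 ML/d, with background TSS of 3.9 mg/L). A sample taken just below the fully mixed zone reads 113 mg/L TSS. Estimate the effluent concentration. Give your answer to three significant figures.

560 mg/L

Mass balance: 3110·3.900 + 759.0·Cₑ = 3869·113.0
→ Cₑ = (3869·113.0 − 3110·3.900) / 759.0 = 560.0 mg/L.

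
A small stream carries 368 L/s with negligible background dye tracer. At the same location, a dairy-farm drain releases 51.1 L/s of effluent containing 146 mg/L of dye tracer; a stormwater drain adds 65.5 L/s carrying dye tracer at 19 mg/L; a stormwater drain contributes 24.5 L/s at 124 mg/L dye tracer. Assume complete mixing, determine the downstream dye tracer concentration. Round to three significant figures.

Mass balance: C = (368.0·0 + 51.10·146.0 + 65.50·19.00 + 24.50·124.0) / 509.1 = 11740/509.1 = 23.07 mg/L.

23.1 mg/L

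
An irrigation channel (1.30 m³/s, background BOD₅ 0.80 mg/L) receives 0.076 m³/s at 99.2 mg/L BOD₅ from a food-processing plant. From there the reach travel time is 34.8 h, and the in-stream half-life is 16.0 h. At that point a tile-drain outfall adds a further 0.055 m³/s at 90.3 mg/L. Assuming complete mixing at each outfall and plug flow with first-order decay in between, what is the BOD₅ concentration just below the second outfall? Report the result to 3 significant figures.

Mass balance: C = (1.300·0.8000 + 0.07600·99.20) / 1.376 = 8.579/1.376 = 6.235 mg/L; combined flow 1.376 m³/s.
Half-life 16.0 h → k = ln 2 / 16.0 = 0.04332 h⁻¹ = 1.040 d⁻¹.
First-order decay: C = 6.235·exp(−k·t) = 6.235·0.2214 = 1.381 mg/L.
Second outfall: C = (1.376·1.381 + 0.05500·90.30)/1.431 = 4.798 mg/L.

4.80 mg/L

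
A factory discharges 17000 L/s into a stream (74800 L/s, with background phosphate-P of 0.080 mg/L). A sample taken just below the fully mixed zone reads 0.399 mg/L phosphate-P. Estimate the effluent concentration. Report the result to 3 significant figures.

1.80 mg/L

Mass balance: 74800·0.08000 + 17000·Cₑ = 91800·0.3990
→ Cₑ = (91800·0.3990 − 74800·0.08000) / 17000 = 1.803 mg/L.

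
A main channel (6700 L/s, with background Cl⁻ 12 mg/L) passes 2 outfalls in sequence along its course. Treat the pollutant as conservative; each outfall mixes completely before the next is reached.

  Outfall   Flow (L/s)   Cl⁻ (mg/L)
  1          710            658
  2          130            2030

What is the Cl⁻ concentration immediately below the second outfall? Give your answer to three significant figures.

108 mg/L

After outfall 1: Q = 6700 + 710.0 = 7410 L/s; C = (6700·12.00 + 710.0·658.0)/7410 = 73.90 mg/L.
After outfall 2: Q = 7410 + 130.0 = 7540 L/s; C = (7410·73.90 + 130.0·2030)/7540 = 107.6 mg/L.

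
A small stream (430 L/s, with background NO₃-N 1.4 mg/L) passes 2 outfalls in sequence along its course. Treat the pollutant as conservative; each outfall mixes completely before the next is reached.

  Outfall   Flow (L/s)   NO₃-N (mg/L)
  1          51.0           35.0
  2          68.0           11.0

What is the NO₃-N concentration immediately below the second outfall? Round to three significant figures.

5.71 mg/L

After outfall 1: Q = 430.0 + 51.00 = 481.0 L/s; C = (430.0·1.400 + 51.00·35.00)/481.0 = 4.963 mg/L.
After outfall 2: Q = 481.0 + 68.00 = 549.0 L/s; C = (481.0·4.963 + 68.00·11.00)/549.0 = 5.710 mg/L.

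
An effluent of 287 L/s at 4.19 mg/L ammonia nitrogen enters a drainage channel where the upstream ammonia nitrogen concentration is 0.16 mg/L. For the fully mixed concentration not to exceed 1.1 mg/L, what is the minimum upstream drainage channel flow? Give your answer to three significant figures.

943 L/s

Set C_mix = 1.1: (Q·0.1600 + 287.0·4.190) / (Q + 287.0) = 1.1
→ Q = 287.0·(4.190 − 1.1)/(1.1 − 0.1600) = 943.4 L/s.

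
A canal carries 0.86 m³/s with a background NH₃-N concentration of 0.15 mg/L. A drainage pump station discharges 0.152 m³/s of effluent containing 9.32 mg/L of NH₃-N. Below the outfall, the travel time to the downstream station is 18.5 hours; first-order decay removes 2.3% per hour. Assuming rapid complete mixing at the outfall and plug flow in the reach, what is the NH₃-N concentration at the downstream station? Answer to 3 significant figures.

0.993 mg/L

Mass balance: C = (0.8600·0.1500 + 0.1520·9.320) / 1.012 = 1.546/1.012 = 1.527 mg/L.
2.3%/h lost → k = −ln(1 − 0.023) = 0.02327 h⁻¹.
First-order decay: C = 1.527·exp(−k·t) = 1.527·0.6502 = 0.9931 mg/L.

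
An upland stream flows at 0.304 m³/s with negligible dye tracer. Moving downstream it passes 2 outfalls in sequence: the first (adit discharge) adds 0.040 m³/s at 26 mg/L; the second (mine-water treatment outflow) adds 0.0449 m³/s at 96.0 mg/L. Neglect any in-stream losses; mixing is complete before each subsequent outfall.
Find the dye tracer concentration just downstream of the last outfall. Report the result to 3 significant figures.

13.8 mg/L

After outfall 1: Q = 0.3040 + 0.04000 = 0.3440 m³/s; C = (0.3040·0 + 0.04000·26.00)/0.3440 = 3.023 mg/L.
After outfall 2: Q = 0.3440 + 0.04490 = 0.3889 m³/s; C = (0.3440·3.023 + 0.04490·96.00)/0.3889 = 13.76 mg/L.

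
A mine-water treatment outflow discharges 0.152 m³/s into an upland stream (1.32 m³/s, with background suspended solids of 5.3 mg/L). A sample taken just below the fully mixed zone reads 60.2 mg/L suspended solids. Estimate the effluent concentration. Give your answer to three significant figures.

Mass balance: 1.320·5.300 + 0.1520·Cₑ = 1.472·60.20
→ Cₑ = (1.472·60.20 − 1.320·5.300) / 0.1520 = 537.0 mg/L.

537 mg/L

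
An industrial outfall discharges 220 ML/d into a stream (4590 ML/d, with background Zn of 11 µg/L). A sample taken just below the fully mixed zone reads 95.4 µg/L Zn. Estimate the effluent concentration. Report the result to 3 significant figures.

1860 µg/L

Mass balance: 4590·11.00 + 220.0·Cₑ = 4810·95.40
→ Cₑ = (4810·95.40 − 4590·11.00) / 220.0 = 1856 µg/L.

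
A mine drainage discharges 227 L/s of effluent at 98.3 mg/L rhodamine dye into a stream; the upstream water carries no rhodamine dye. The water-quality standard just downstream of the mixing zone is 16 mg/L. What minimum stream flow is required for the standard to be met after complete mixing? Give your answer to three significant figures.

Set C_mix = 16: (Q·0 + 227.0·98.30) / (Q + 227.0) = 16
→ Q = 227.0·(98.30 − 16)/(16 − 0) = 1168 L/s.

1170 L/s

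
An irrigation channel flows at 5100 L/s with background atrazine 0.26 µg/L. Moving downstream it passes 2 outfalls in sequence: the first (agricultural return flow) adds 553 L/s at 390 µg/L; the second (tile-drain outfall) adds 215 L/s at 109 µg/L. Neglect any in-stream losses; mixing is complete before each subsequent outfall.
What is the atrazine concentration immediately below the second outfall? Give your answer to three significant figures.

41.0 µg/L

Outfall 1: combined Q = 5653 L/s; C = (5100·0.2600 + 553.0·390.0)/5653 = 38.39 µg/L.
Outfall 2: combined Q = 5868 L/s; C = (5653·38.39 + 215.0·109.0)/5868 = 40.97 µg/L.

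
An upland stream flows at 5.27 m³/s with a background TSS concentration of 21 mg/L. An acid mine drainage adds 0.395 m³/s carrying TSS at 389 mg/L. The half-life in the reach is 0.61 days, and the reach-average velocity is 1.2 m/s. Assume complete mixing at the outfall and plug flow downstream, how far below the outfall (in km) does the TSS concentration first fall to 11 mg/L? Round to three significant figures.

132 km

Conservation of mass: C = (5.270·21.00 + 0.3950·389.0) / 5.665 = 264.3/5.665 = 46.66 mg/L.
Half-life 0.61 d → k = ln 2 / 0.61 = 1.136 d⁻¹.
Set 46.66·exp(−k·t) = 11 → t = ln(46.66/11)/k = 109900 s = 30.52 h.
Distance = v·t = 1.2·109900 = 131800 m = 131.8 km.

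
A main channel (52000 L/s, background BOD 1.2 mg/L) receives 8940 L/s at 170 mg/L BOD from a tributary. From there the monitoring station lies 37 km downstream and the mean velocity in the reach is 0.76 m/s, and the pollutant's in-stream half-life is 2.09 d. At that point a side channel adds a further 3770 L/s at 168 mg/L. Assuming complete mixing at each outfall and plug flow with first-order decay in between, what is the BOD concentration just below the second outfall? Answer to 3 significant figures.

30.1 mg/L

Mixed concentration C = ΣQC/ΣQ = (52000·1.200 + 8940·170.0) / 60940 = 1582000/60940 = 25.96 mg/L; combined flow 60940 L/s.
Travel time t = 37·1000 / 0.76 = 48680 s = 13.52 h.
Half-life 2.09 d → k = ln 2 / 2.09 = 0.3316 d⁻¹.
Decay over the reach: 25.96·exp(−kt) = 25.96·0.8295 = 21.54 mg/L.
At the second outfall, C = (60940·21.54 + 3770·168.0) / (60940 + 3770) = 30.07 mg/L.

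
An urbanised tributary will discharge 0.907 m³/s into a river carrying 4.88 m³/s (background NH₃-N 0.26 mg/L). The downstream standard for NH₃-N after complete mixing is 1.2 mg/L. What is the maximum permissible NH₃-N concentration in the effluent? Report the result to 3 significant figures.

6.26 mg/L

At the limit, (Qr·Cr + Qe·Cₑ)/(Qr + Qe) = 1.2:
Cₑ = (5.787·1.2 − 4.880·0.2600) / 0.9070 = 6.258 mg/L.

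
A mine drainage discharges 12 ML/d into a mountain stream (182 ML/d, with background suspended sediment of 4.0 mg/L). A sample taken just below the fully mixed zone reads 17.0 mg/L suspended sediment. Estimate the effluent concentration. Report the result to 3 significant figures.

214 mg/L

Mass balance: 182.0·4.000 + 12.00·Cₑ = 194.0·17.00
→ Cₑ = (194.0·17.00 − 182.0·4.000) / 12.00 = 214.2 mg/L.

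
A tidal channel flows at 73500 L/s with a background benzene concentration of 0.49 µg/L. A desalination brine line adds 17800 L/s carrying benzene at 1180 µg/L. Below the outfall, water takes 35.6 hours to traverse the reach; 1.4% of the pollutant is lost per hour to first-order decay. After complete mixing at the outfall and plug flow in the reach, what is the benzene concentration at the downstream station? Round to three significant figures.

140 µg/L

After mixing, C = (73500·0.4900 + 17800·1180) / 91300 = 21040000/91300 = 230.4 µg/L.
1.4%/h lost → k = −ln(1 − 0.014) = 0.01410 h⁻¹.
First-order decay: C = 230.4·exp(−k·t) = 230.4·0.6054 = 139.5 µg/L.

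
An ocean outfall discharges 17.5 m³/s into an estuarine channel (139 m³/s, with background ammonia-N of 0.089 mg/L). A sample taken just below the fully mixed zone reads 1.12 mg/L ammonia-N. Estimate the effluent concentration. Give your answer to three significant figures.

Mass balance: 139.0·0.08900 + 17.50·Cₑ = 156.5·1.120
→ Cₑ = (156.5·1.120 − 139.0·0.08900) / 17.50 = 9.309 mg/L.

9.31 mg/L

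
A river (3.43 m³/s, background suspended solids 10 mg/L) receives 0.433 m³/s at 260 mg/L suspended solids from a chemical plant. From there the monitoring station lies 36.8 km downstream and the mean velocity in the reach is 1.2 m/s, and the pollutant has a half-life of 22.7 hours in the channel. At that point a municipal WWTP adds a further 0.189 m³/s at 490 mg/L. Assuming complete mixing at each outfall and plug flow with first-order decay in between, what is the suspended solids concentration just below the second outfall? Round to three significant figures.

Mixed concentration C = ΣQC/ΣQ = (3.430·10.00 + 0.4330·260.0) / 3.863 = 146.9/3.863 = 38.02 mg/L; combined flow 3.863 m³/s.
Travel time t = 36.8·1000 / 1.2 = 30670 s = 8.519 h.
Half-life 22.7 h → k = ln 2 / 22.7 = 0.03054 h⁻¹ = 0.7328 d⁻¹.
First-order decay: C = 38.02·exp(−k·t) = 38.02·0.7710 = 29.31 mg/L.
Second outfall: C = (3.863·29.31 + 0.1890·490.0)/4.052 = 50.80 mg/L.

50.8 mg/L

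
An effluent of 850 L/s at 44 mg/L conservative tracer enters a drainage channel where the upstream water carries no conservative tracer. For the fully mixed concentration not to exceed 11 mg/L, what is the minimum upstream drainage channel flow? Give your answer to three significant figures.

Set C_mix = 11: (Q·0 + 850.0·44.00) / (Q + 850.0) = 11
→ Q = 850.0·(44.00 − 11)/(11 − 0) = 2550 L/s.

2550 L/s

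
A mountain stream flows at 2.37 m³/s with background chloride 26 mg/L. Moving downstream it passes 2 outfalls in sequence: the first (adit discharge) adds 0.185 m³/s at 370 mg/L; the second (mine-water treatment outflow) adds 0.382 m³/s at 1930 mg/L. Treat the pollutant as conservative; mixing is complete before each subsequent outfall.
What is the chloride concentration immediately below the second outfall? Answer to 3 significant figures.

295 mg/L

After outfall 1: Q = 2.370 + 0.1850 = 2.555 m³/s; C = (2.370·26.00 + 0.1850·370.0)/2.555 = 50.91 mg/L.
After outfall 2: Q = 2.555 + 0.3820 = 2.937 m³/s; C = (2.555·50.91 + 0.3820·1930)/2.937 = 295.3 mg/L.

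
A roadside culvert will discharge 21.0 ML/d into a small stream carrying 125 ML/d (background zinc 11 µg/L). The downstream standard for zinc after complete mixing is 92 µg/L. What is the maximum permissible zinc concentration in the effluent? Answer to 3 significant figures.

574 µg/L

At the limit, (Qr·Cr + Qe·Cₑ)/(Qr + Qe) = 92:
Cₑ = (146.0·92 − 125.0·11.00) / 21.00 = 574.1 µg/L.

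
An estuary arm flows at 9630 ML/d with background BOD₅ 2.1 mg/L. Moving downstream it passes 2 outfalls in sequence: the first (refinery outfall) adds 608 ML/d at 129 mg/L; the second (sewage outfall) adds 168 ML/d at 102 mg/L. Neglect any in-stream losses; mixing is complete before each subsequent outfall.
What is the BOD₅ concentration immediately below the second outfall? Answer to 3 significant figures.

11.1 mg/L

Outfall 1: combined Q = 10240 ML/d; C = (9630·2.100 + 608.0·129.0)/10240 = 9.636 mg/L.
Outfall 2: combined Q = 10410 ML/d; C = (10240·9.636 + 168.0·102.0)/10410 = 11.13 mg/L.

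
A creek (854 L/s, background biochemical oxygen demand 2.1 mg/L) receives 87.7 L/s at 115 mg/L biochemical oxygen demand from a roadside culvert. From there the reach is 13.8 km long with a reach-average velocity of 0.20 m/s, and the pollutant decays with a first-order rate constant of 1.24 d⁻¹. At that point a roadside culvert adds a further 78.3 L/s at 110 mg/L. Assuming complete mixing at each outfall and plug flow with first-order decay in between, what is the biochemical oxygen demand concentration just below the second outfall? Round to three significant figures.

Conservation of mass: C = (854.0·2.100 + 87.70·115.0) / 941.7 = 11880/941.7 = 12.61 mg/L; combined flow 941.7 L/s.
Travel time t = 13.8·1000 / 0.20 = 69000 s = 19.17 h.
Applying C = C₀e^(−kt): 12.61 × 0.3715 = 4.686 mg/L.
At the second outfall, C = (941.7·4.686 + 78.30·110.0) / (941.7 + 78.30) = 12.77 mg/L.

12.8 mg/L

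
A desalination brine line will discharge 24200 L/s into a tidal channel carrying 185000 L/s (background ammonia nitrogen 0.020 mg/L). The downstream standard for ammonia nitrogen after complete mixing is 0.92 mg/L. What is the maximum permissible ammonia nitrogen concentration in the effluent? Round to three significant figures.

At the limit, (Qr·Cr + Qe·Cₑ)/(Qr + Qe) = 0.92:
Cₑ = (209200·0.92 − 185000·0.02000) / 24200 = 7.800 mg/L.

7.80 mg/L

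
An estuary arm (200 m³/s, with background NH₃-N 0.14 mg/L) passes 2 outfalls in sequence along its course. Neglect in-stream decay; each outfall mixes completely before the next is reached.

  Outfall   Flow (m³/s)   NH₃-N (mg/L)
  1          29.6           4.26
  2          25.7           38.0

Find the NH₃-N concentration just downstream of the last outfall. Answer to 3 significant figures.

4.43 mg/L

Outfall 1: combined Q = 229.6 m³/s; C = (200.0·0.1400 + 29.60·4.260)/229.6 = 0.6711 mg/L.
Outfall 2: combined Q = 255.3 m³/s; C = (229.6·0.6711 + 25.70·38.00)/255.3 = 4.429 mg/L.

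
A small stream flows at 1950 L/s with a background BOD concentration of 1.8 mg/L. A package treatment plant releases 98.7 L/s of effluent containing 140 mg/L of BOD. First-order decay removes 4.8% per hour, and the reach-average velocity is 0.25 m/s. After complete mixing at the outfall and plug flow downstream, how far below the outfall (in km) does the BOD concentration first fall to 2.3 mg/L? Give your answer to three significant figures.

After mixing, C = (1950·1.800 + 98.70·140.0) / 2049 = 17330/2049 = 8.458 mg/L.
4.8%/h lost → k = −ln(1 − 0.048) = 0.04919 h⁻¹.
Set 8.458·exp(−k·t) = 2.3 → t = ln(8.458/2.3)/k = 95300 s = 26.47 h.
Distance = v·t = 0.25·95300 = 23830 m = 23.83 km.

23.8 km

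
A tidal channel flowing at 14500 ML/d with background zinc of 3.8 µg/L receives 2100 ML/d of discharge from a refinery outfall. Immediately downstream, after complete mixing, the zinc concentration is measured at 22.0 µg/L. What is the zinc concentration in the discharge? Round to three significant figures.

148 µg/L

Mass balance: 14500·3.800 + 2100·Cₑ = 16600·22.00
→ Cₑ = (16600·22.00 − 14500·3.800) / 2100 = 147.7 µg/L.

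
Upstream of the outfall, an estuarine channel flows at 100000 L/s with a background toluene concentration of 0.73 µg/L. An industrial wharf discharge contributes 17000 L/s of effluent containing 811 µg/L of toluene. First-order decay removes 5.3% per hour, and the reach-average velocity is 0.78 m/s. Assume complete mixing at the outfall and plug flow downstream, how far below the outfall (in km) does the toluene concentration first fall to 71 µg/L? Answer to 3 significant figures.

26.4 km

Conservation of mass: C = (100000·0.7300 + 17000·811.0) / 117000 = 13860000/117000 = 118.5 µg/L.
5.3%/h lost → k = −ln(1 − 0.053) = 0.05446 h⁻¹.
Set 118.5·exp(−k·t) = 71 → t = ln(118.5/71)/k = 33840 s = 9.400 h.
Distance = v·t = 0.78·33840 = 26400 m = 26.40 km.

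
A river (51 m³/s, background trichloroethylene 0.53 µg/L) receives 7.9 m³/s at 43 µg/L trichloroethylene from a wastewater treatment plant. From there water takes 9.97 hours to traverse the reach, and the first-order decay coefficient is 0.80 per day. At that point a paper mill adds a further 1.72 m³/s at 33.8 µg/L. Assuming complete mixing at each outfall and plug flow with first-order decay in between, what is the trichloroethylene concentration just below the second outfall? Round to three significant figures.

Flow-weighted average: C = (51.00·0.5300 + 7.900·43.00) / 58.90 = 366.7/58.90 = 6.226 µg/L; combined flow 58.90 m³/s.
Decay over the reach: 6.226·exp(−kt) = 6.226·0.7172 = 4.466 µg/L.
At the second outfall, C = (58.90·4.466 + 1.720·33.80) / (58.90 + 1.720) = 5.298 µg/L.

5.30 µg/L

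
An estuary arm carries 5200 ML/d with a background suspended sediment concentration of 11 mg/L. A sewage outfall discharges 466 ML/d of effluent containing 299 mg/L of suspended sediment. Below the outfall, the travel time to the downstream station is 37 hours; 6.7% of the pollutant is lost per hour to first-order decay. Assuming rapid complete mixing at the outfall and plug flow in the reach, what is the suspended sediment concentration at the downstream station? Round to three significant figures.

After mixing, C = (5200·11.00 + 466.0·299.0) / 5666 = 196500/5666 = 34.69 mg/L.
6.7%/h lost → k = −ln(1 − 0.067) = 0.06935 h⁻¹.
Decay over the reach: 34.69·exp(−kt) = 34.69·0.07685 = 2.666 mg/L.

2.67 mg/L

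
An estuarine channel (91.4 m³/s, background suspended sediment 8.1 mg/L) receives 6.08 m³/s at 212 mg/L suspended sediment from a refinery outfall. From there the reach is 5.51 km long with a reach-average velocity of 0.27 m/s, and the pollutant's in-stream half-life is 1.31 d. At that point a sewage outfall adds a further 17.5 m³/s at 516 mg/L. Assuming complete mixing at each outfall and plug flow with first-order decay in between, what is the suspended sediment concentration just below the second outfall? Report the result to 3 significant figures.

Flow-weighted average: C = (91.40·8.100 + 6.080·212.0) / 97.48 = 2029/97.48 = 20.82 mg/L; combined flow 97.48 m³/s.
Travel time t = 5.51·1000 / 0.27 = 20410 s = 5.669 h.
Half-life 1.31 d → k = ln 2 / 1.31 = 0.5291 d⁻¹.
Applying C = C₀e^(−kt): 20.82 × 0.8825 = 18.37 mg/L.
At the second outfall, C = (97.48·18.37 + 17.50·516.0) / (97.48 + 17.50) = 94.11 mg/L.

94.1 mg/L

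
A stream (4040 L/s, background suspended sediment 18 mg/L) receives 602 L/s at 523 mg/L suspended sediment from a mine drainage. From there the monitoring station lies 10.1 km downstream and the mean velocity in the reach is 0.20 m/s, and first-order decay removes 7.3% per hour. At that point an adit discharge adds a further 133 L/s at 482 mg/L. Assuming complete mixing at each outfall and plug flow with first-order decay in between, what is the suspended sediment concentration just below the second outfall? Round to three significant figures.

41.5 mg/L

Mixed concentration C = ΣQC/ΣQ = (4040·18.00 + 602.0·523.0) / 4642 = 387600/4642 = 83.49 mg/L; combined flow 4642 L/s.
Travel time t = 10.1·1000 / 0.20 = 50500 s = 14.03 h.
7.3%/h lost → k = −ln(1 − 0.073) = 0.07580 h⁻¹.
After decay, C = 83.49 × e^(−kt) = 83.49 × 0.3453 = 28.83 mg/L.
Second outfall: C = (4642·28.83 + 133.0·482.0)/4775 = 41.45 mg/L.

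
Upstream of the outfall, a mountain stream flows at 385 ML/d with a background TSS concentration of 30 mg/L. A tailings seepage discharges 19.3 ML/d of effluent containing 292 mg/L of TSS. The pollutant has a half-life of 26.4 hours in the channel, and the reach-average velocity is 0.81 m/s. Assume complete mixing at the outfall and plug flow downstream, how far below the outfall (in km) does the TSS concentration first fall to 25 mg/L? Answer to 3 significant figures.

59.0 km

Flow-weighted average: C = (385.0·30.00 + 19.30·292.0) / 404.3 = 17190/404.3 = 42.51 mg/L.
Half-life 26.4 h → k = ln 2 / 26.4 = 0.02626 h⁻¹ = 0.6301 d⁻¹.
Set 42.51·exp(−k·t) = 25 → t = ln(42.51/25)/k = 72780 s = 20.22 h.
Distance = v·t = 0.81·72780 = 58950 m = 58.95 km.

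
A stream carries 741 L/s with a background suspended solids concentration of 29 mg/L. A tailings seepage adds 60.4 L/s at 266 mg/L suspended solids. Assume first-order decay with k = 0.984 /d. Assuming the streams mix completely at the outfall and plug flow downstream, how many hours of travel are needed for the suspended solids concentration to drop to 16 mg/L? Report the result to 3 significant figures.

26.2 h

Flow-weighted average: C = (741.0·29.00 + 60.40·266.0) / 801.4 = 37560/801.4 = 46.86 mg/L.
46.86·exp(−k·t) = 16 → t = ln(46.86/16)/k = 94360 s = 26.21 h.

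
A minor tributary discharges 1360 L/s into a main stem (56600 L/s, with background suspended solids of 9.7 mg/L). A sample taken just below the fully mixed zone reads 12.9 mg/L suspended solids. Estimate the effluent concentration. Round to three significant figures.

146 mg/L

Mass balance: 56600·9.700 + 1360·Cₑ = 57960·12.90
→ Cₑ = (57960·12.90 − 56600·9.700) / 1360 = 146.1 mg/L.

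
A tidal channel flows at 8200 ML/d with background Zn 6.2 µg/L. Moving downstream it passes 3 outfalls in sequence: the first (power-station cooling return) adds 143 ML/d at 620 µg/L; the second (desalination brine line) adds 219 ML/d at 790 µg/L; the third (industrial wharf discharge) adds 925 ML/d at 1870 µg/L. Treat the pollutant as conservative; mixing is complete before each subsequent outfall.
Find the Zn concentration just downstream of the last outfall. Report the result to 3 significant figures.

215 µg/L

After outfall 1: Q = 8200 + 143.0 = 8343 ML/d; C = (8200·6.200 + 143.0·620.0)/8343 = 16.72 µg/L.
After outfall 2: Q = 8343 + 219.0 = 8562 ML/d; C = (8343·16.72 + 219.0·790.0)/8562 = 36.50 µg/L.
After outfall 3: Q = 8562 + 925.0 = 9487 ML/d; C = (8562·36.50 + 925.0·1870)/9487 = 215.3 µg/L.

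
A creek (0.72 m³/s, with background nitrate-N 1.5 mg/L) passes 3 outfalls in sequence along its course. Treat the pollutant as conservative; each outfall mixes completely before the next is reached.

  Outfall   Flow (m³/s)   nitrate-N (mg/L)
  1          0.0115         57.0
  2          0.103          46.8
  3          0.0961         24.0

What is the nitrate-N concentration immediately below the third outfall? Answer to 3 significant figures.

9.52 mg/L

Below outfall 1: Q → 0.7315 m³/s, C = (0.7200·1.500 + 0.01150·57.00)/0.7315 = 2.373 mg/L.
Below outfall 2: Q → 0.8345 m³/s, C = (0.7315·2.373 + 0.1030·46.80)/0.8345 = 7.856 mg/L.
Below outfall 3: Q → 0.9306 m³/s, C = (0.8345·7.856 + 0.09610·24.00)/0.9306 = 9.523 mg/L.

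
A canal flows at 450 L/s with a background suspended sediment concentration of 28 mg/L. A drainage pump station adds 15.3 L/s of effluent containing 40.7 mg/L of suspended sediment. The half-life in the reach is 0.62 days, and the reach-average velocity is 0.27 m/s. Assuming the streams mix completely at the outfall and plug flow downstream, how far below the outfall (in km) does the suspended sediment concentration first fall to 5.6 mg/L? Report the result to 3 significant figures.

33.9 km

Mixed concentration C = ΣQC/ΣQ = (450.0·28.00 + 15.30·40.70) / 465.3 = 13220/465.3 = 28.42 mg/L.
Half-life 0.62 d → k = ln 2 / 0.62 = 1.118 d⁻¹.
Set 28.42·exp(−k·t) = 5.6 → t = ln(28.42/5.6)/k = 125500 s = 34.87 h.
Distance = v·t = 0.27·125500 = 33890 m = 33.89 km.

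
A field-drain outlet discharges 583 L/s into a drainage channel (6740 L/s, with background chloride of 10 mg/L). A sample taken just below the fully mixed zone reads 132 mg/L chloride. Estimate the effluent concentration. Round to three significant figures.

1540 mg/L

Mass balance: 6740·10.00 + 583.0·Cₑ = 7323·132.0
→ Cₑ = (7323·132.0 − 6740·10.00) / 583.0 = 1542 mg/L.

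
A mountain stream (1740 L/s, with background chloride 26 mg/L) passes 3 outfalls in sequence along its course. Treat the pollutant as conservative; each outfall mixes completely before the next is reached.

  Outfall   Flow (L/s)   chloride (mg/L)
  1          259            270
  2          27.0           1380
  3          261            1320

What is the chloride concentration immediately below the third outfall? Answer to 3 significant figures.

After outfall 1: Q = 1740 + 259.0 = 1999 L/s; C = (1740·26.00 + 259.0·270.0)/1999 = 57.61 mg/L.
After outfall 2: Q = 1999 + 27.00 = 2026 L/s; C = (1999·57.61 + 27.00·1380)/2026 = 75.24 mg/L.
After outfall 3: Q = 2026 + 261.0 = 2287 L/s; C = (2026·75.24 + 261.0·1320)/2287 = 217.3 mg/L.

217 mg/L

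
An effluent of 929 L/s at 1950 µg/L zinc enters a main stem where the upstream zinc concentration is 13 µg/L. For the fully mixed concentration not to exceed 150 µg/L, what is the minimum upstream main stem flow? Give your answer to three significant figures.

12200 L/s

Set C_mix = 150: (Q·13.00 + 929.0·1950) / (Q + 929.0) = 150
→ Q = 929.0·(1950 − 150)/(150 − 13.00) = 12210 L/s.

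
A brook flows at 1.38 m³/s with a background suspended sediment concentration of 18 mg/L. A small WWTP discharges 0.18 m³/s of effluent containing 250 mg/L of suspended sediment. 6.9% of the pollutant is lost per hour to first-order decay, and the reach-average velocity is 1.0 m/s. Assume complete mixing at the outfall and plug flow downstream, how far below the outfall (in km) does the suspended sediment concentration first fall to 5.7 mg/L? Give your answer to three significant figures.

104 km

After mixing, C = (1.380·18.00 + 0.1800·250.0) / 1.560 = 69.84/1.560 = 44.77 mg/L.
6.9%/h lost → k = −ln(1 − 0.069) = 0.07150 h⁻¹.
Set 44.77·exp(−k·t) = 5.7 → t = ln(44.77/5.7)/k = 103800 s = 28.83 h.
Distance = v·t = 1.0·103800 = 103800 m = 103.8 km.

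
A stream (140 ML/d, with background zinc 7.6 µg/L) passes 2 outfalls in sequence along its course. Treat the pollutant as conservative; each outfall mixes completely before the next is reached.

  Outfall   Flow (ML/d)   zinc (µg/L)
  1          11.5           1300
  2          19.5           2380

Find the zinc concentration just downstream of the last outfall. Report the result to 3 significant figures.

After outfall 1: Q = 140.0 + 11.50 = 151.5 ML/d; C = (140.0·7.600 + 11.50·1300)/151.5 = 105.7 µg/L.
After outfall 2: Q = 151.5 + 19.50 = 171.0 ML/d; C = (151.5·105.7 + 19.50·2380)/171.0 = 365.1 µg/L.

365 µg/L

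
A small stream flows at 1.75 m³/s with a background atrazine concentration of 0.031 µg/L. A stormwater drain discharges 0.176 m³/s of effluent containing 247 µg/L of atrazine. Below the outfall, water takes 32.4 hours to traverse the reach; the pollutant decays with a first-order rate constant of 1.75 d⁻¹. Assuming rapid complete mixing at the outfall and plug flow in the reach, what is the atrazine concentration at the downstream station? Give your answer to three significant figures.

Conservation of mass: C = (1.750·0.03100 + 0.1760·247.0) / 1.926 = 43.53/1.926 = 22.60 µg/L.
First-order decay: C = 22.60·exp(−k·t) = 22.60·0.09418 = 2.129 µg/L.

2.13 µg/L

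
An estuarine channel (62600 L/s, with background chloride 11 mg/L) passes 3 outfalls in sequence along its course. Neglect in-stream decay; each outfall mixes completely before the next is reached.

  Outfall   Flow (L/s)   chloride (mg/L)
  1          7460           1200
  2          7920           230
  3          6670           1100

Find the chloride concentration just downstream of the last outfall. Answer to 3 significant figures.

222 mg/L

Outfall 1: combined Q = 70060 L/s; C = (62600·11.00 + 7460·1200)/70060 = 137.6 mg/L.
Outfall 2: combined Q = 77980 L/s; C = (70060·137.6 + 7920·230.0)/77980 = 147.0 mg/L.
Outfall 3: combined Q = 84650 L/s; C = (77980·147.0 + 6670·1100)/84650 = 222.1 mg/L.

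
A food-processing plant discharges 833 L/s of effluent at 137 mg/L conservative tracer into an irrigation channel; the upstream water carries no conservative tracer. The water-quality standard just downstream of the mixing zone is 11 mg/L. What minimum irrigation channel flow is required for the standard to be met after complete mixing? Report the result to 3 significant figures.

9540 L/s

Set C_mix = 11: (Q·0 + 833.0·137.0) / (Q + 833.0) = 11
→ Q = 833.0·(137.0 − 11)/(11 − 0) = 9542 L/s.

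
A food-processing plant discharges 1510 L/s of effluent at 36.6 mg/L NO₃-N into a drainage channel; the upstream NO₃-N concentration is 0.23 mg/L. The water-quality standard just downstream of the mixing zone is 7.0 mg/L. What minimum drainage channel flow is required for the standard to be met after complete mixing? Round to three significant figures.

6600 L/s

Set C_mix = 7.0: (Q·0.2300 + 1510·36.60) / (Q + 1510) = 7.0
→ Q = 1510·(36.60 − 7.0)/(7.0 − 0.2300) = 6602 L/s.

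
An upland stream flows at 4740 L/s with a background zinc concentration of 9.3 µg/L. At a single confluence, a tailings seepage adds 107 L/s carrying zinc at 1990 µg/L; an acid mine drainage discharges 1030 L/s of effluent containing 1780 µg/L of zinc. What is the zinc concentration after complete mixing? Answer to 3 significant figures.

356 µg/L

Mass balance: C = (4740·9.300 + 107.0·1990 + 1030·1780) / 5877 = 2090000/5877 = 355.7 µg/L.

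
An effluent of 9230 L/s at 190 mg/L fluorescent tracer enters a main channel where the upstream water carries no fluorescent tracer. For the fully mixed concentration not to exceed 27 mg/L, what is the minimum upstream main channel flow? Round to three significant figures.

55700 L/s

Set C_mix = 27: (Q·0 + 9230·190.0) / (Q + 9230) = 27
→ Q = 9230·(190.0 − 27)/(27 − 0) = 55720 L/s.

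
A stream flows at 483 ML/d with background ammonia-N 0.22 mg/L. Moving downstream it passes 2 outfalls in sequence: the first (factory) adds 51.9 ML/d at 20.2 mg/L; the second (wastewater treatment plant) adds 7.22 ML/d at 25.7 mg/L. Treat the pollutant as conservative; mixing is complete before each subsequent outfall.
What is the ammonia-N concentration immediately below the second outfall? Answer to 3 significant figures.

2.47 mg/L

After outfall 1: Q = 483.0 + 51.90 = 534.9 ML/d; C = (483.0·0.2200 + 51.90·20.20)/534.9 = 2.159 mg/L.
After outfall 2: Q = 534.9 + 7.220 = 542.1 ML/d; C = (534.9·2.159 + 7.220·25.70)/542.1 = 2.472 mg/L.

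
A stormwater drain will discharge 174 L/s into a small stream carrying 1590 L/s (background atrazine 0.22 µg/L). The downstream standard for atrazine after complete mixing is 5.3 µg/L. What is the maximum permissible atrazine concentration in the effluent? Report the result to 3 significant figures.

At the limit, (Qr·Cr + Qe·Cₑ)/(Qr + Qe) = 5.3:
Cₑ = (1764·5.3 − 1590·0.2200) / 174.0 = 51.72 µg/L.

51.7 µg/L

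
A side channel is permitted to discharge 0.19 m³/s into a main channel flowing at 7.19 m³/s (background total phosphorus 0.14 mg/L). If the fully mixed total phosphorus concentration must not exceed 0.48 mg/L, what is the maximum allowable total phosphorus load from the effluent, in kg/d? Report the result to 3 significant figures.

Mass balance at the limit: 7.190·0.1400 + 0.1900·Cₑ = 7.380·0.48 → Cₑ = 13.35 mg/L.
Load = 0.1900 m³/s × 13.35 g/m³ × 86 400 s/d = 219.1 kg/d.

219 kg/d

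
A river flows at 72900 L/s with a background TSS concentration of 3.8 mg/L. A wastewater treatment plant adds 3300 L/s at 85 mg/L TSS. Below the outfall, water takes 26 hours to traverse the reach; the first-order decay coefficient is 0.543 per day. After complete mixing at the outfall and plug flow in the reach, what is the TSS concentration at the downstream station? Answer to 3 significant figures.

Flow-weighted average: C = (72900·3.800 + 3300·85.00) / 76200 = 557500/76200 = 7.317 mg/L.
Decay over the reach: 7.317·exp(−kt) = 7.317·0.5553 = 4.063 mg/L.

4.06 mg/L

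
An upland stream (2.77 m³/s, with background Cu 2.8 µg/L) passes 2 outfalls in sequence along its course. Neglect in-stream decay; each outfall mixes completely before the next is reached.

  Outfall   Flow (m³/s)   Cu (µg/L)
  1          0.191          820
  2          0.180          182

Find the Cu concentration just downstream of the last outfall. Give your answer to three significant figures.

62.8 µg/L

Outfall 1: combined Q = 2.961 m³/s; C = (2.770·2.800 + 0.1910·820.0)/2.961 = 55.51 µg/L.
Outfall 2: combined Q = 3.141 m³/s; C = (2.961·55.51 + 0.1800·182.0)/3.141 = 62.76 µg/L.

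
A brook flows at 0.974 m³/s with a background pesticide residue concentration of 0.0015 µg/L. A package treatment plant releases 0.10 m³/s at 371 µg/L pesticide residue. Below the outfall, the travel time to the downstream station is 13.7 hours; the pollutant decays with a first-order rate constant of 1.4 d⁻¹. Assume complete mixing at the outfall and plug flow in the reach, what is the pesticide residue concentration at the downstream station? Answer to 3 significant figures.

15.5 µg/L

Flow-weighted average: C = (0.9740·0.001500 + 0.1000·371.0) / 1.074 = 37.10/1.074 = 34.55 µg/L.
After decay, C = 34.55 × e^(−kt) = 34.55 × 0.4497 = 15.54 µg/L.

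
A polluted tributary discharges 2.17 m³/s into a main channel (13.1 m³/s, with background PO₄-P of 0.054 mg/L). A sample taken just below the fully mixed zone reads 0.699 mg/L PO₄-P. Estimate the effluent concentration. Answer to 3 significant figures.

Mass balance: 13.10·0.05400 + 2.170·Cₑ = 15.27·0.6990
→ Cₑ = (15.27·0.6990 − 13.10·0.05400) / 2.170 = 4.593 mg/L.

4.59 mg/L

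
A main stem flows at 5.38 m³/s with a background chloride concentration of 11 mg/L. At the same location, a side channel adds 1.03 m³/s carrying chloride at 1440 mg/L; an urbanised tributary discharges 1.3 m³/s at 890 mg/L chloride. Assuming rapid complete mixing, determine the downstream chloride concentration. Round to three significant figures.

350 mg/L

Mixed concentration C = ΣQC/ΣQ = (5.380·11.00 + 1.030·1440 + 1.300·890.0) / 7.710 = 2699/7.710 = 350.1 mg/L.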